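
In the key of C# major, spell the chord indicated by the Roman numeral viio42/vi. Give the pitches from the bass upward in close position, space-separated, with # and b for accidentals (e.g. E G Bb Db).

viio42/vi is a secondary leading-tone chord. The target vi is A# in C# major; the applied chord is rooted a semitone below, on G##.
Building a fully diminished seventh chord on G## gives G##-B#-D#-F#.
With the 42 figure the chord is in third inversion; from the bass F# upward in close position it reads F#-G##-B#-D#.

F# G## B# D#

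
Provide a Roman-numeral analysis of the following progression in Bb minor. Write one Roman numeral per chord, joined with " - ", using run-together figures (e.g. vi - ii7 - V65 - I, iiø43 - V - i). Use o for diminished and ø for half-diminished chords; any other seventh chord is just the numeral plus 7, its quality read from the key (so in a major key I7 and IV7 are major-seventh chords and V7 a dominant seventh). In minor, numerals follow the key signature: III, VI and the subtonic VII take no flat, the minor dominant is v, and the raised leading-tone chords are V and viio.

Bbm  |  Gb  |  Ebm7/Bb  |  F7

i - VI - iv43 - V7

Bbm: root Bb is the tonic; minor triad there is i.
Gb: major triad on Gb = scale degree 6 → VI.
Ebm7/Bb: minor seventh chord on Eb = scale degree 4 → iv43.
F7 has root F, degree 5 in Bb minor, so V7.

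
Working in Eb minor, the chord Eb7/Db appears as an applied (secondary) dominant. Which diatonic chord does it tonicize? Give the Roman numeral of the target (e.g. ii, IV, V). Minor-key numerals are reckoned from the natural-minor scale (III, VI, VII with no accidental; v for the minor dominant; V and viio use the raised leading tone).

iv

The chord is a dominant seventh chord on Eb.
A dominant resolves down a perfect fifth: Eb → Ab. In Eb minor, Ab is scale degree 4, i.e. iv.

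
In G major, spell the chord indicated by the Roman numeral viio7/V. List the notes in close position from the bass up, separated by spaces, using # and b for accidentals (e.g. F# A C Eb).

C# E G Bb

viio7/V is a secondary leading-tone chord. The target V is D in G major; the applied chord is rooted a semitone below, on C#.
Building a fully diminished seventh chord on C# gives C#-E-G-Bb.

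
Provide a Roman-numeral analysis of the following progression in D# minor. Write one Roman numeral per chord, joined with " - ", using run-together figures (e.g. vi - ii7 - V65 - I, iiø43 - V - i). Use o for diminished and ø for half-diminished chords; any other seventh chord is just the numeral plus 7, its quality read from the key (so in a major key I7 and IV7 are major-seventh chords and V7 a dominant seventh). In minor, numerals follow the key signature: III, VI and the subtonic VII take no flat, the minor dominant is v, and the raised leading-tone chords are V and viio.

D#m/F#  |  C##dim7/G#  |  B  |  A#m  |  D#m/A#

D#m/F# has root D#, degree 1 in D# minor, so i6.
C##dim7/G#: root C## is the leading tone; fully diminished seventh chord there is viio43.
B: major triad on B = scale degree 6 → VI.
A#m: root A# is the dominant; minor triad there is v.
D#m/A# has root D#, degree 1 in D# minor, so i64.

i6 - viio43 - VI - v - i64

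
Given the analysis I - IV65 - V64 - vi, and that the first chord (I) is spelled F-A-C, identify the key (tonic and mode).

The chord F is a major triad rooted on F; its label is I.
If F is scale degree 1 and the mode makes that degree carry a major triad, the tonic is F and the mode is major.

F major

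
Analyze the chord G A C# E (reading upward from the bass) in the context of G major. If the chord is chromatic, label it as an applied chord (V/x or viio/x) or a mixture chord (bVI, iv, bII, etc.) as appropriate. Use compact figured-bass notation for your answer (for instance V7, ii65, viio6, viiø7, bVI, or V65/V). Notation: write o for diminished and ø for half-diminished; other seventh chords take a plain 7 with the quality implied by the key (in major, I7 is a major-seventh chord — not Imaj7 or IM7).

V42/V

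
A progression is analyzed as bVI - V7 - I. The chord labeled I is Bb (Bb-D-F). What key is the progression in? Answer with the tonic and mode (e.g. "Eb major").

Bb major

I is given as Bb-D-F — a major triad with root Bb.
If Bb is scale degree 1 and the mode makes that degree carry a major triad, the tonic is Bb and the mode is major.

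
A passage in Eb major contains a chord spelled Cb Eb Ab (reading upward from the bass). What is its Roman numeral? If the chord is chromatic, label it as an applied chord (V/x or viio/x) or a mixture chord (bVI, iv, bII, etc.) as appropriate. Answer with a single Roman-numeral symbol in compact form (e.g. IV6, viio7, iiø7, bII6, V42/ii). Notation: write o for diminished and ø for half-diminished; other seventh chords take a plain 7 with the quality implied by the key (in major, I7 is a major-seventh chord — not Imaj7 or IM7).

iv6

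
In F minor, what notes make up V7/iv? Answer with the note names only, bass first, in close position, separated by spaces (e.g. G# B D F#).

The slash means an applied dominant: we want the dominant of iv. In F minor, iv is Bb minor, and its dominant is built on F.
Building a dominant seventh chord on F gives F-A-C-Eb.

F A C Eb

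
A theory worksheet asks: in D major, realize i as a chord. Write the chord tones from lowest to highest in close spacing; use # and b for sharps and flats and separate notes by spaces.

D F A

i is the minor tonic, borrowed from the parallel minor. In D major that root is D.
So the chord is D-F-A.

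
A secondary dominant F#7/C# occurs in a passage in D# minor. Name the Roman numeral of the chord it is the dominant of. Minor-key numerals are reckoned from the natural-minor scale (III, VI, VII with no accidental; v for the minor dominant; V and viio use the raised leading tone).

VI

The chord is a dominant seventh chord on F#.
A dominant resolves down a perfect fifth: F# → B. In D# minor, B is scale degree 6, i.e. VI.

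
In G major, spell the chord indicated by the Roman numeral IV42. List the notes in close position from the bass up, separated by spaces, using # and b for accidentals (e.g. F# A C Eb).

B C E G

The numeral's case and figure indicate a major seventh chord. In G major its root, scale degree 4, is C.
Stacking thirds from C gives C-E-G-B.
With the 42 figure the chord is in third inversion; from the bass B upward in close position it reads B-C-E-G.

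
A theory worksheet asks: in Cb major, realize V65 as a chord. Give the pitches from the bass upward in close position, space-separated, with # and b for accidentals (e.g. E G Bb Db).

Bb Db Fb Gb

In Cb major, the fifth degree is Gb, and the diatonic chord built there is a dominant seventh chord.
That chord is spelled Gb-Bb-Db-Fb.
With the 65 figure the chord is in first inversion; from the bass Bb upward in close position it reads Bb-Db-Fb-Gb.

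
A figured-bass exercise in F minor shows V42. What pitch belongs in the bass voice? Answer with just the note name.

V in F minor has root C; the chord is C-E-G-Bb.
The figure 42 means third inversion — the seventh is in the bass.

Bb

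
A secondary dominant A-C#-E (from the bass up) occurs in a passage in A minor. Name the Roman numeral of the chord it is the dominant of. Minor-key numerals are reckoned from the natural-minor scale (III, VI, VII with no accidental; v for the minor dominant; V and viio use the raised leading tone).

The chord is a major triad on A.
A dominant resolves down a perfect fifth: A → D. In A minor, D is scale degree 4, i.e. iv.

iv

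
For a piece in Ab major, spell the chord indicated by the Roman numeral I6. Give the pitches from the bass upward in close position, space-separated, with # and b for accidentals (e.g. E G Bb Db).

C Eb Ab

In Ab major, the tonic is Ab, and the diatonic chord built there is a major triad.
That chord is spelled Ab-C-Eb.
With the 6 figure the chord is in first inversion; from the bass C upward in close position it reads C-Eb-Ab.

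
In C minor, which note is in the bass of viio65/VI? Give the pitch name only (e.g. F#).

Bb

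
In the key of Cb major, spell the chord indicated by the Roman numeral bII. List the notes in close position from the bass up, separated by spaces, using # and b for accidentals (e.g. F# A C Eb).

bII is the Neapolitan chord — a major triad on the lowered second degree. In Cb major that root is Dbb.
So the chord is Dbb-Fb-Abb, a major triad.

Dbb Fb Abb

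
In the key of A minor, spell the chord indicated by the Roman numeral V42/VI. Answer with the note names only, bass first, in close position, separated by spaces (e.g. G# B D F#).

V42/VI is a secondary dominant — the dominant seventh of VI. VI in A minor is F, so the applied chord's root is C, a perfect fifth above.
Building a dominant seventh chord on C gives C-E-G-Bb.
With the 42 figure the chord is in third inversion; from the bass Bb upward in close position it reads Bb-C-E-G.

Bb C E G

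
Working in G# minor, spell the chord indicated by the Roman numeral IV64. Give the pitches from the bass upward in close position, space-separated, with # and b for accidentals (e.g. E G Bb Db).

G# C# E#

Scale degree 4 in G# minor is C#; here the chord built on it is altered to a major triad. IV64 is the major subdominant, borrowed from the parallel major.
So the chord is C#-E#-G#, a major triad.
With the 64 figure the chord is in second inversion; from the bass G# upward in close position it reads G#-C#-E#.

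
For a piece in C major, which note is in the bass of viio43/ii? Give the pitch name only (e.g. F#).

The applied chord viio43/ii is rooted on C#: C#-E-G-Bb.
The figure 43 means second inversion — the fifth is in the bass.

G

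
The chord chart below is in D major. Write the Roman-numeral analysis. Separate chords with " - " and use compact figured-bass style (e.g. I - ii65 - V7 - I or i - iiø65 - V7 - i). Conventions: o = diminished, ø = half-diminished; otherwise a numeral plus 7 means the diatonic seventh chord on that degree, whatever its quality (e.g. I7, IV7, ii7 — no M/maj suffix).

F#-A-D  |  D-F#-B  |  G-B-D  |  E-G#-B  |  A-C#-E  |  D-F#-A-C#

F#-A-D: major triad on D = scale degree 1 → I6.
D-F#-B: root B is the submediant; minor triad there is vi6.
G-B-D has root G, degree 4 in D major, so IV.
E-G#-B: chromatic; E is V of V, so V/V.
A-C#-E: major triad on A = scale degree 5 → V.
D-F#-A-C# has root D, degree 1 in D major, so I7.

I6 - vi6 - IV - V/V - V - I7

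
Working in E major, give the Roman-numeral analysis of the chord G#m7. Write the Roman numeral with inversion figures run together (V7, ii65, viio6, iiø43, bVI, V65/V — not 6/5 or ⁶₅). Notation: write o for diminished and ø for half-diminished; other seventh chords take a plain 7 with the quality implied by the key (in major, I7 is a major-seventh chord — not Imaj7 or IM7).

iii7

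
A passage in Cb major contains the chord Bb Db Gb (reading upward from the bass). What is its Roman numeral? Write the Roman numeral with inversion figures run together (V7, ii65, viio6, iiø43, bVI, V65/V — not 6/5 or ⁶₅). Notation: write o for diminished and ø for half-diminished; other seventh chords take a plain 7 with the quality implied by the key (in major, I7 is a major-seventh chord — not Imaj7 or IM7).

The pitches Gb-Bb-Db form a major triad rooted on Gb.
Gb is scale degree 5 in Cb major, and a major triad on that degree is written V.
With Bb in the bass the chord is in first inversion, so the figured bass is 6.

V6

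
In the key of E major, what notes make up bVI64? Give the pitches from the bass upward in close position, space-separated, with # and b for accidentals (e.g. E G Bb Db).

G C E

Scale degree 6 in E major is C#; lowering it a half step gives C. bVI64 is a major triad on the lowered sixth degree, borrowed from the parallel minor.
So the chord is C-E-G, a major triad.
The figured bass 64 indicates second inversion, placing the fifth (G) in the bass: G-C-E.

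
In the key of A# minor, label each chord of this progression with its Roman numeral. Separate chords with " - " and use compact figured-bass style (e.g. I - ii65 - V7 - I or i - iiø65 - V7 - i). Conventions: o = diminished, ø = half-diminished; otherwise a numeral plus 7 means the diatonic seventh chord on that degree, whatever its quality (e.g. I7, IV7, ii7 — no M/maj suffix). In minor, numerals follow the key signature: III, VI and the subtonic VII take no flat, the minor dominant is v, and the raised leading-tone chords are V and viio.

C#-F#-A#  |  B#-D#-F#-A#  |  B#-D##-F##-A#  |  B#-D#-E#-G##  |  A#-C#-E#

C#-F#-A#: root F# is the submediant; major triad there is VI64.
B#-D#-F#-A#: root B# is the supertonic; half-diminished seventh chord there is iiø7.
B#-D##-F##-A# is the secondary dominant of V (dominant seventh chord on B#): V7/V.
B#-D#-E#-G##: root E# is the dominant; dominant seventh chord there is V43.
A#-C#-E#: minor triad on A# = scale degree 1 → i.

VI64 - iiø7 - V7/V - V43 - i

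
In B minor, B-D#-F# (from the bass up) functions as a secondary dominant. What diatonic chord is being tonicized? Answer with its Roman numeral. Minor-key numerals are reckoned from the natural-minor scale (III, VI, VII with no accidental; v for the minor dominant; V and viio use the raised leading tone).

iv

The chord is a major triad on B.
A dominant resolves down a perfect fifth: B → E. In B minor, E is scale degree 4, i.e. iv.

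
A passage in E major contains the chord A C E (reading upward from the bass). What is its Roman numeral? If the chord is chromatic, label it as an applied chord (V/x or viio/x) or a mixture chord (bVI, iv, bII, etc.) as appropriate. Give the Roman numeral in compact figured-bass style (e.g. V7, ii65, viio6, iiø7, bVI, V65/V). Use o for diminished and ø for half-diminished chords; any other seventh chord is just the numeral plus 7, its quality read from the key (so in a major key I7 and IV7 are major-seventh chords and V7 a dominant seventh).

The pitches A-C-E form a minor triad rooted on A.
A is the fourth degree of E major. This is the minor subdominant, borrowed from the parallel minor.

iv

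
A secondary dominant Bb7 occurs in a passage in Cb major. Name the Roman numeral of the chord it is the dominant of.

The chord is a dominant seventh chord on Bb.
A dominant resolves down a perfect fifth: Bb → Eb. In Cb major, Eb is scale degree 3, i.e. iii.

iii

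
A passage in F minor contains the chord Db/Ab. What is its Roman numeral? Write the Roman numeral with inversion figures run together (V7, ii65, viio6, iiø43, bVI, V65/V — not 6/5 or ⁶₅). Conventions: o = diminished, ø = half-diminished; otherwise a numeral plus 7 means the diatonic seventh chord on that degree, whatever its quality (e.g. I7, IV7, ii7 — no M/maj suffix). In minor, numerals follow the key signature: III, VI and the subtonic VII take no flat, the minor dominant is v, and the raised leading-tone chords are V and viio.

VI64

The pitches Db-F-Ab form a major triad rooted on Db.
Db is scale degree 6 in F minor, and a major triad on that degree is written VI.
With Ab in the bass the chord is in second inversion, so the figured bass is 64.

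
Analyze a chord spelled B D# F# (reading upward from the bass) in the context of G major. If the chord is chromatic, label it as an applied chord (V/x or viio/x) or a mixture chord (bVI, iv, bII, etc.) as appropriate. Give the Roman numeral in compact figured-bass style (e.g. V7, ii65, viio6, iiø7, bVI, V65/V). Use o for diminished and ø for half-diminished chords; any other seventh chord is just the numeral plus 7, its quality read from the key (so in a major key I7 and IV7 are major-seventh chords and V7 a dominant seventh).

Stacked in thirds the chord is B-D#-F#: a major triad on B.
B is not a diatonic chord root with this quality in G major, but it lies a perfect fifth above E (vi), so the chord functions as an applied dominant of vi.

V/vi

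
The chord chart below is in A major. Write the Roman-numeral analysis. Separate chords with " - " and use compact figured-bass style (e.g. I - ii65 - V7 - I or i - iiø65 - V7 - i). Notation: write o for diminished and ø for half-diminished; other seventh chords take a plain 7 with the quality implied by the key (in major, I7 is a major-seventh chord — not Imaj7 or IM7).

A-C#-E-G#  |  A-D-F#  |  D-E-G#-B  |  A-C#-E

A-C#-E-G#: root A is the tonic; major seventh chord there is I7.
A-D-F#: root D is the subdominant; major triad there is IV64.
D-E-G#-B: dominant seventh chord on E = scale degree 5 → V42.
A-C#-E has root A, degree 1 in A major, so I.

I7 - IV64 - V42 - I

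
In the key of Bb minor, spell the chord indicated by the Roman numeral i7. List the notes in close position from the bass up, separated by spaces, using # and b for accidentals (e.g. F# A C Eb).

Bb Db F Ab

The numeral's case and figure indicate a minor seventh chord. In Bb minor its root, the tonic, is Bb.
That chord is spelled Bb-Db-F-Ab.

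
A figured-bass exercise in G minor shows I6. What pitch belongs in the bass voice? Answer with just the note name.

B

I in G minor has root G; the chord is G-B-D.
The figure 6 means first inversion — the third is in the bass.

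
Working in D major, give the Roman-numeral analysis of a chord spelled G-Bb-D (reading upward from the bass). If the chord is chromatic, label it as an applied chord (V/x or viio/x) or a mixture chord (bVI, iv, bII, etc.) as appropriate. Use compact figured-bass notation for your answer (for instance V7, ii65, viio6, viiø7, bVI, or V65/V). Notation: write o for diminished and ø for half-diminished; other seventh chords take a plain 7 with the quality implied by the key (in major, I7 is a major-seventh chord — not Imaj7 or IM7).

iv

Stacked in thirds the chord is G-Bb-D: a minor triad on G.
G is the fourth degree of D major. This is the minor subdominant, borrowed from the parallel minor.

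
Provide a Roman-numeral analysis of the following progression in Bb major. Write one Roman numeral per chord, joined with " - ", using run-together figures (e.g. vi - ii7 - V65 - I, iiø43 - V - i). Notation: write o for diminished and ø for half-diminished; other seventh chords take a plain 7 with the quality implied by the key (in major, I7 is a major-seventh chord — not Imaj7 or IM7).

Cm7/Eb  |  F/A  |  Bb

ii65 - V6 - I

Cm7/Eb: root C is the supertonic; minor seventh chord there is ii65.
F/A: root F is the dominant; major triad there is V6.
Bb: major triad on Bb = scale degree 1 → I.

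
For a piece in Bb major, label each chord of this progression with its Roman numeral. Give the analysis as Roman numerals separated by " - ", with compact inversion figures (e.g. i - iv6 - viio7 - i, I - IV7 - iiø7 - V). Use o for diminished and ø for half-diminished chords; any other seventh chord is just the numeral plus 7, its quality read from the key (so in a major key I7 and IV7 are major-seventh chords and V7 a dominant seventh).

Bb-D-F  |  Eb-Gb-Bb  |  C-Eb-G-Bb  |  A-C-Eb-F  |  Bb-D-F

Bb-D-F: root Bb is the tonic; major triad there is I.
Eb-Gb-Bb: minor triad on Eb — chromatic; iv (borrowed from the parallel minor).
C-Eb-G-Bb has root C, degree 2 in Bb major, so ii7.
A-C-Eb-F has root F, degree 5 in Bb major, so V65.
Bb-D-F has root Bb, degree 1 in Bb major, so I.

I - iv - ii7 - V65 - I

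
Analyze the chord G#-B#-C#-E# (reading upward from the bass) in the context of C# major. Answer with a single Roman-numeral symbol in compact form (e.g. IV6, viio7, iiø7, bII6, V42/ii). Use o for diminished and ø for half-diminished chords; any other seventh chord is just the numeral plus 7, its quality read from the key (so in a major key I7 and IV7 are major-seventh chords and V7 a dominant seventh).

I43

The pitches C#-E#-G#-B# form a major seventh chord rooted on C#.
C# is scale degree 1 in C# major, and a major seventh chord on that degree is written I7.
With G# in the bass the chord is in second inversion, so the figured bass is 43.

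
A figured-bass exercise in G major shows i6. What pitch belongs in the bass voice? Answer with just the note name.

i in G major has root G; the chord is G-Bb-D.
The figure 6 means first inversion — the third is in the bass.

Bb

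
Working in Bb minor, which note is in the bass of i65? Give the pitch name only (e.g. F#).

Db

i in Bb minor has root Bb; the chord is Bb-Db-F-Ab.
The figure 65 means first inversion — the third is in the bass.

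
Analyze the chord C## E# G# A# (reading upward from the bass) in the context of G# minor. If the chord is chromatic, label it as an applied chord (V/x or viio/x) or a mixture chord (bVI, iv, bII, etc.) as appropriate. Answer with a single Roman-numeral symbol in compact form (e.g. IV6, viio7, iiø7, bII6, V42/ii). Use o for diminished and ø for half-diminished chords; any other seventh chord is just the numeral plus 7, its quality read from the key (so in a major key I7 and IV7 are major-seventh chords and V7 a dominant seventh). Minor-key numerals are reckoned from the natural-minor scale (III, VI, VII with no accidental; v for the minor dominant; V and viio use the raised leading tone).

V65/V

Stacked in thirds the chord is A#-C##-E#-G#: a dominant seventh chord on A#.
A# is not a diatonic chord root with this quality in G# minor, but it lies a perfect fifth above D# (V), so the chord functions as an applied dominant of V.
With C## in the bass the chord is in first inversion, so the figured bass is 65.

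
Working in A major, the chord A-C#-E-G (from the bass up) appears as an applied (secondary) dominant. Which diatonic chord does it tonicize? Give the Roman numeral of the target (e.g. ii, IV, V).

The chord is a dominant seventh chord on A.
A dominant resolves down a perfect fifth: A → D. In A major, D is scale degree 4, i.e. IV.

IV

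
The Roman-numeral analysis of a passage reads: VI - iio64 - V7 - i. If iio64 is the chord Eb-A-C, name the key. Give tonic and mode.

The chord Adim/Eb is a diminished triad rooted on A; its label is iio64.
Counting down one scale step from A places the tonic on G; a diminished triad on degree 2 is diatonic only in minor.

G minor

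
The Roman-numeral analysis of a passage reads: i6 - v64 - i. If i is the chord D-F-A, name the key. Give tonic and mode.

i is given as D-F-A — a minor triad with root D.
If D is scale degree 1 and the mode makes that degree carry a minor triad, the tonic is D and the mode is minor.

D minor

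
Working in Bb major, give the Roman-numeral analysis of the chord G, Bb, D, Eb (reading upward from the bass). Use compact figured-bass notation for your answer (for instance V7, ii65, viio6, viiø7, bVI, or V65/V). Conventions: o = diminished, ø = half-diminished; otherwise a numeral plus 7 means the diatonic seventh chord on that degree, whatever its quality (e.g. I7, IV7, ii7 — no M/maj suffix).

IV65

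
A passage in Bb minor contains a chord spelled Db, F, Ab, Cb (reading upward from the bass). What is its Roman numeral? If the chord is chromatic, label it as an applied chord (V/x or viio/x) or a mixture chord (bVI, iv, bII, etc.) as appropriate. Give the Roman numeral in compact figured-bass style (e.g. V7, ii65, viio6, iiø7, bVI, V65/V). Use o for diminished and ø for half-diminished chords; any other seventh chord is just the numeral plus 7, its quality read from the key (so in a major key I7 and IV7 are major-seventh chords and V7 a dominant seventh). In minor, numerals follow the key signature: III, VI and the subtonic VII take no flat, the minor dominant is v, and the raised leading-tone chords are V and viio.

V7/VI

The pitches Db-F-Ab-Cb form a dominant seventh chord rooted on Db.
Db is not a diatonic chord root with this quality in Bb minor, but it lies a perfect fifth above Gb (VI), so the chord functions as an applied dominant of VI.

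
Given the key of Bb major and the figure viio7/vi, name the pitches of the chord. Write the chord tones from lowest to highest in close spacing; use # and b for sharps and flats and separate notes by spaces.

The slash marks an applied leading-tone chord: viio of vi. In Bb major, vi is G, so the leading tone to it is F#, a half step below.
Building a fully diminished seventh chord on F# gives F#-A-C-Eb.

F# A C Eb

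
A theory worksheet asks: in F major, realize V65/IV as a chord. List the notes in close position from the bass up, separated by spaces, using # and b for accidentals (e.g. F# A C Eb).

V65/IV is a secondary dominant — the dominant seventh of IV. IV in F major is Bb, so the applied chord's root is F, a perfect fifth above.
Building a dominant seventh chord on F gives F-A-C-Eb.
The figured bass 65 indicates first inversion, placing the third (A) in the bass: A-C-Eb-F.

A C Eb F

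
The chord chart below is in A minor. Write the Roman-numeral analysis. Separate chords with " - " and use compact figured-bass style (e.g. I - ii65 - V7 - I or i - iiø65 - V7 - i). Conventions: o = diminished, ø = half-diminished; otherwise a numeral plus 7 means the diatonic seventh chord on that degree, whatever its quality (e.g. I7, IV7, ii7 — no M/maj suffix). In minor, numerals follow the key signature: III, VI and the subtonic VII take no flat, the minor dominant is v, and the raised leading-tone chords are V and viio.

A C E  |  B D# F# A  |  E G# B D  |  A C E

i - V7/V - V7 - i

A-C-E has root A, degree 1 in A minor, so i.
B-D#-F#-A is the secondary dominant of V (dominant seventh chord on B): V7/V.
E-G#-B-D: root E is the dominant; dominant seventh chord there is V7.
A-C-E: root A is the tonic; minor triad there is i.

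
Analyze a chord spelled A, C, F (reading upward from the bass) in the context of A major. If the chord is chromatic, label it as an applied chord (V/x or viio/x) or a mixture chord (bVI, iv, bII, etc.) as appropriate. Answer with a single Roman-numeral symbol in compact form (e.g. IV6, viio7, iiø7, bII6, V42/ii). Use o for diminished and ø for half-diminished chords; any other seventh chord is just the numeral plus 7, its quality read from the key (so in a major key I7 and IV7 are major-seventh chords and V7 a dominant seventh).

bVI6

The pitches F-A-C form a major triad rooted on F.
F is the lowered sixth degree of A major (diatonic 6 would be F#). This is a major triad on the lowered sixth degree, borrowed from the parallel minor.
With A in the bass the chord is in first inversion, so the figured bass is 6.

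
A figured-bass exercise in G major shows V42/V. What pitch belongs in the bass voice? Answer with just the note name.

The applied chord V42/V is rooted on A: A-C#-E-G.
The figure 42 means third inversion — the seventh is in the bass.

G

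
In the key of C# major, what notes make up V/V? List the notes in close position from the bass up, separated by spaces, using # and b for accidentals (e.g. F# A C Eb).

D# F## A#

V/V is a secondary dominant — the dominant triad of V. V in C# major is G#, so the applied chord's root is D#, a perfect fifth above.
Building a major triad on D# gives D#-F##-A#.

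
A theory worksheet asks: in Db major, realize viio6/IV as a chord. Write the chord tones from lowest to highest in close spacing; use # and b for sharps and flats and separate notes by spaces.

Ab Cb F

The slash marks an applied leading-tone chord: viio of IV. In Db major, IV is Gb, so the leading tone to it is F, a half step below.
Building a diminished triad on F gives F-Ab-Cb.
The figured bass 6 indicates first inversion, placing the third (Ab) in the bass: Ab-Cb-F.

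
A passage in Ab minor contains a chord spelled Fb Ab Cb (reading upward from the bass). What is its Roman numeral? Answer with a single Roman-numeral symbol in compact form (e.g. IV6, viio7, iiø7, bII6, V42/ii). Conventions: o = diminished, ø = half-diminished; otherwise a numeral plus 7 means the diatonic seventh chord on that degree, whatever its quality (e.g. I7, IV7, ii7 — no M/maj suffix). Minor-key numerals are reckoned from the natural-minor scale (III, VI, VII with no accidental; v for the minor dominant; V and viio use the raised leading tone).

Stacked in thirds the chord is Fb-Ab-Cb: a major triad on Fb.
In Ab minor, Fb is the submediant; the diatonic major triad there is VI.

VI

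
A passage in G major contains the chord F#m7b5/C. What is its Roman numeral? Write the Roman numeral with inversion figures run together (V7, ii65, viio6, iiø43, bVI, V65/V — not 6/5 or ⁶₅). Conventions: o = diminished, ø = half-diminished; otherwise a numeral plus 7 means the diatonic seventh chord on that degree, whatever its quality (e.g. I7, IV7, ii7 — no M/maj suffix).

viiø43

Stacked in thirds the chord is F#-A-C-E: a half-diminished seventh chord on F#.
F# is scale degree 7 in G major, and a half-diminished seventh chord on that degree is written viiø7.
With C in the bass the chord is in second inversion, so the figured bass is 43.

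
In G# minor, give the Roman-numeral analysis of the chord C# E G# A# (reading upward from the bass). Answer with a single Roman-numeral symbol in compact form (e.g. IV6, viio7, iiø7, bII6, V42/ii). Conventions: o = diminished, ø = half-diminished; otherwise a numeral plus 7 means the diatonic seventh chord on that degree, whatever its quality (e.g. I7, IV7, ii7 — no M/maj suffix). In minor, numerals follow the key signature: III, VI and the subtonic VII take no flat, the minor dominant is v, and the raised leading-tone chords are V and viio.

Stacked in thirds the chord is A#-C#-E-G#: a half-diminished seventh chord on A#.
A# is scale degree 2 in G# minor, and a half-diminished seventh chord on that degree is written iiø7.
With C# in the bass the chord is in first inversion, so the figured bass is 65.

iiø65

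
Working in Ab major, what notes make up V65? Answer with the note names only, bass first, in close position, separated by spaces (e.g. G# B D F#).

The numeral's case and figure indicate a dominant seventh chord. In Ab major its root, the dominant, is Eb.
Stacking thirds from Eb gives Eb-G-Bb-Db.
With the 65 figure the chord is in first inversion; from the bass G upward in close position it reads G-Bb-Db-Eb.

G Bb Db Eb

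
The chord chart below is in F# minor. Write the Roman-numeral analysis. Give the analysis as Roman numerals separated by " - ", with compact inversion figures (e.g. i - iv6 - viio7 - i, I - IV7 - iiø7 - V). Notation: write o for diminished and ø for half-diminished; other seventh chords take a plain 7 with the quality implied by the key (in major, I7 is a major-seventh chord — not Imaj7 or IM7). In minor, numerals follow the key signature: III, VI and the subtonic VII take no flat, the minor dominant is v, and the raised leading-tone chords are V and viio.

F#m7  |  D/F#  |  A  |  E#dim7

F#m7: minor seventh chord on F# = scale degree 1 → i7.
D/F# has root D, degree 6 in F# minor, so VI6.
A has root A, degree 3 in F# minor, so III.
E#dim7: fully diminished seventh chord on E# = scale degree 7 → viio7.

i7 - VI6 - III - viio7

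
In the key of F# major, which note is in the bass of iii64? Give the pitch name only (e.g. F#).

E#

iii in F# major has root A#; the chord is A#-C#-E#.
The figure 64 means second inversion — the fifth is in the bass.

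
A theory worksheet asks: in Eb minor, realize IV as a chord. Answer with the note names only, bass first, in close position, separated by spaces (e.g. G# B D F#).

IV is the major subdominant, borrowed from the parallel major. In Eb minor that root is Ab.
So the chord is Ab-C-Eb, a major triad.

Ab C Eb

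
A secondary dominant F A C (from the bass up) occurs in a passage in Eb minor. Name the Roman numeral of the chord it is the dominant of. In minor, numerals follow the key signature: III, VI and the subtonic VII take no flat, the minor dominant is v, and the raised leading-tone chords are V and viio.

V

The chord is a major triad on F.
A dominant resolves down a perfect fifth: F → Bb. In Eb minor, Bb is scale degree 5, i.e. V.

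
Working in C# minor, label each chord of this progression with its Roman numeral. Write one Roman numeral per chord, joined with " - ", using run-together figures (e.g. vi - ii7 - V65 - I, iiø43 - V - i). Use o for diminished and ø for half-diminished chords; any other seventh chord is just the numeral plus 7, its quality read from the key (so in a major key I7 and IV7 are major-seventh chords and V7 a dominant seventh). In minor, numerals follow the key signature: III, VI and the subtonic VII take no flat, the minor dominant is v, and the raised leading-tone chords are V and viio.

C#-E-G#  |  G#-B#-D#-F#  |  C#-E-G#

i - V7 - i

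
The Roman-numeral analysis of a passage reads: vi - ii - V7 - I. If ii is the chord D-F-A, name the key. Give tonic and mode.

C major

The anchor chord is a minor triad on D, labeled ii.
ii on D implies D is the supertonic; that puts the tonic at C, and the lowercase numeral fits major mode.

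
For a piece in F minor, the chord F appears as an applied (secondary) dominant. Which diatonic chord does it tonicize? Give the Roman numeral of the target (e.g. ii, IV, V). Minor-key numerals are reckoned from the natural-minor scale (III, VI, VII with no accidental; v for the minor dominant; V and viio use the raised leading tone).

iv

The chord is a major triad on F.
A dominant resolves down a perfect fifth: F → Bb. In F minor, Bb is scale degree 4, i.e. iv.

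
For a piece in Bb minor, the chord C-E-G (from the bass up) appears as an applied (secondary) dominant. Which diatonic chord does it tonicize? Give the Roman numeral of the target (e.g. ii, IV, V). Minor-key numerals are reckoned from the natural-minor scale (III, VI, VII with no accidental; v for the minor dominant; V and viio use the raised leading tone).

V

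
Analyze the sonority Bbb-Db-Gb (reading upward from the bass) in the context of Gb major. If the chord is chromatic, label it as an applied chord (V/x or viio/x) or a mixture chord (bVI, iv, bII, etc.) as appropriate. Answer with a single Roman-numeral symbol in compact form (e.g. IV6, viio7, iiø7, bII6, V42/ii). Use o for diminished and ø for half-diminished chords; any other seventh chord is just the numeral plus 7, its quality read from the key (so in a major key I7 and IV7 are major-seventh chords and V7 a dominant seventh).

i6

Stacked in thirds the chord is Gb-Bbb-Db: a minor triad on Gb.
Gb is the first degree of Gb major. This is the minor tonic, borrowed from the parallel minor.
With Bbb in the bass the chord is in first inversion, so the figured bass is 6.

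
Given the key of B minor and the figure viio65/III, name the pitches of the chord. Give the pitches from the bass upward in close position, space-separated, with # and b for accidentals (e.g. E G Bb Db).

viio65/III is a secondary leading-tone chord. The target III is D in B minor; the applied chord is rooted a semitone below, on C#.
Building a fully diminished seventh chord on C# gives C#-E-G-Bb.
The figured bass 65 indicates first inversion, placing the third (E) in the bass: E-G-Bb-C#.

E G Bb C#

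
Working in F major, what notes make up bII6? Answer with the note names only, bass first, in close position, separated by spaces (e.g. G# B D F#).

Bb Db Gb

bII6 is the Neapolitan sixth — a major triad on the lowered second degree, here in its customary first inversion. In F major that root is Gb.
So the chord is Gb-Bb-Db, a major triad.
The figured bass 6 indicates first inversion, placing the third (Bb) in the bass: Bb-Db-Gb.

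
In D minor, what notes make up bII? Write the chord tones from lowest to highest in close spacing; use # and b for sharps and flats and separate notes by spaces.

bII is the Neapolitan chord — a major triad on the lowered second degree. In D minor that root is Eb.
So the chord is Eb-G-Bb, a major triad.

Eb G Bb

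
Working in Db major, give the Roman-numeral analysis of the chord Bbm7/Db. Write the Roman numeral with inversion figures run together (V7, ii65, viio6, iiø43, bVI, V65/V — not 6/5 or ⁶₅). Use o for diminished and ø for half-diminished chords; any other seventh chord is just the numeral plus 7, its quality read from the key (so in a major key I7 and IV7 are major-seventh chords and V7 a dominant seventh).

vi65

Stacked in thirds the chord is Bb-Db-F-Ab: a minor seventh chord on Bb.
In Db major, Bb is the submediant; the diatonic minor seventh chord there is vi7.
With Db in the bass the chord is in first inversion, so the figured bass is 65.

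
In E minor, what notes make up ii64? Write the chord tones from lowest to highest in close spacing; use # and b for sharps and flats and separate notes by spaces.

Scale degree 2 in E minor is F#; here the chord built on it is altered to a minor triad. ii64 is the minor supertonic, borrowed from the parallel major (the Dorian ii).
So the chord is F#-A-C#, a minor triad.
The figured bass 64 indicates second inversion, placing the fifth (C#) in the bass: C#-F#-A.

C# F# A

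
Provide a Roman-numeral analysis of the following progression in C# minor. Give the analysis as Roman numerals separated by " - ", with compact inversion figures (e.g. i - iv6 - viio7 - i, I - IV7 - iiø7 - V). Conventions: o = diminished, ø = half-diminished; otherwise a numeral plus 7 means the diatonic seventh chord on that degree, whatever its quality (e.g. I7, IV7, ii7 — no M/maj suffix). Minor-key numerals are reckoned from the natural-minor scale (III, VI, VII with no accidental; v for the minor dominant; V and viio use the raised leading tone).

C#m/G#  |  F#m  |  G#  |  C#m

C#m/G#: minor triad on C# = scale degree 1 → i64.
F#m: root F# is the subdominant; minor triad there is iv.
G#: root G# is the dominant; major triad there is V.
C#m has root C#, degree 1 in C# minor, so i.

i64 - iv - V - i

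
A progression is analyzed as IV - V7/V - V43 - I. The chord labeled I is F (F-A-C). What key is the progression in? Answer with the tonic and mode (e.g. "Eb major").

F major

The chord F is a major triad rooted on F; its label is I.
If F is scale degree 1 and the mode makes that degree carry a major triad, the tonic is F and the mode is major.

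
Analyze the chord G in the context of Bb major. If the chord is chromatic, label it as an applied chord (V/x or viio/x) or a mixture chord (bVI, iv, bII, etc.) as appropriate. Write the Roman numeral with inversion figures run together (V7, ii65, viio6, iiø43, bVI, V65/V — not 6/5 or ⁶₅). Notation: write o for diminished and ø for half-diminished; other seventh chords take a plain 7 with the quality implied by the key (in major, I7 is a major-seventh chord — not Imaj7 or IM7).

V/ii

The pitches G-B-D form a major triad rooted on G.
G is not a diatonic chord root with this quality in Bb major, but it lies a perfect fifth above C (ii), so the chord functions as an applied dominant of ii.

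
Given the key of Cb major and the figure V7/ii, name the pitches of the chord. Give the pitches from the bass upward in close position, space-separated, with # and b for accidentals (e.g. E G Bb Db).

The slash means an applied dominant: we want the dominant of ii. In Cb major, ii is Db minor, and its dominant is built on Ab.
Building a dominant seventh chord on Ab gives Ab-C-Eb-Gb.

Ab C Eb Gb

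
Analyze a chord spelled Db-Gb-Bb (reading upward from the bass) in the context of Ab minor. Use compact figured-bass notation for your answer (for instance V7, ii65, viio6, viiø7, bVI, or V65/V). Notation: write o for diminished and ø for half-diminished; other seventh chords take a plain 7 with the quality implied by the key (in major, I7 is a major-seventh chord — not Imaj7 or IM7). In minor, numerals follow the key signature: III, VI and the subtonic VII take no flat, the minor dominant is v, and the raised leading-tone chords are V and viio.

Stacked in thirds the chord is Gb-Bb-Db: a major triad on Gb.
In Ab minor, Gb is the subtonic; the diatonic major triad there is VII.
With Db in the bass the chord is in second inversion, so the figured bass is 64.

VII64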